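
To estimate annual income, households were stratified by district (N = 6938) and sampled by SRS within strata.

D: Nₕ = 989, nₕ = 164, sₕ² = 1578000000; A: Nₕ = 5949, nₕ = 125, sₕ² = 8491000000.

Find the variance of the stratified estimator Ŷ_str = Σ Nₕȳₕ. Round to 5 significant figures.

2.3614 × 10^15

Var(Ŷ_str) = Σₕ Nₕ²(1 − fₕ)sₕ²/nₕ.
D: 989²·(1 − 164/989)·1578000000/164 = 7.8507905 × 10^12.
A: 5949²·(1 − 125/5949)·8491000000/125 = 2.3534998 × 10^15.
Sum = 2.3613506 × 10^15.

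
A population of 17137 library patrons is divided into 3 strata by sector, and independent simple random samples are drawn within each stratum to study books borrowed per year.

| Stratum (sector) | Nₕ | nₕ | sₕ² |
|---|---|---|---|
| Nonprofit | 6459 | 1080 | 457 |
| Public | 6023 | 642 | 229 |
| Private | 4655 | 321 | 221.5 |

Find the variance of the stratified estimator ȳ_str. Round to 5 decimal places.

Var(ȳ_str) = Σₕ Wₕ²(1 − fₕ)sₕ²/nₕ with Wₕ = Nₕ/N, N = 17137.
Nonprofit: Wₕ = 0.37690378; term = 0.37690378²·(1 − 0.16720855)·457/1080 = 0.050059866.
Public: Wₕ = 0.35146175; term = 0.35146175²·(1 − 0.10659140)·229/642 = 0.039364679.
Private: Wₕ = 0.27163448; term = 0.27163448²·(1 − 0.06895811)·221.5/321 = 0.047403204.
Sum = 0.13682775.

0.13683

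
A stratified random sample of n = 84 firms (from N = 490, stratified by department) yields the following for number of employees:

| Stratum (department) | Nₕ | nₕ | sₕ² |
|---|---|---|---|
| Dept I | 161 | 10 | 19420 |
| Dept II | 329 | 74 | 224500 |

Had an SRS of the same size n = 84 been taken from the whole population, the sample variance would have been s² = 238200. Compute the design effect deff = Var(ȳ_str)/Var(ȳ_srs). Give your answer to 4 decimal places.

0.5349

Var(ȳ_str) = Σ Wₕ²(1−fₕ)sₕ²/nₕ with Wₕ = Nₕ/490:
  Dept I: (161/490)²·(1−10/161)·19420/10 = 196.63458
  Dept II: (329/490)²·(1−74/329)·224500/74 = 1060.0554
  → Var(ȳ_str) = 1256.69.
Var(ȳ_srs) = (1 − 84/490)·238200/84 = 2349.5918.
deff = 1256.69 / 2349.5918 = 0.5349.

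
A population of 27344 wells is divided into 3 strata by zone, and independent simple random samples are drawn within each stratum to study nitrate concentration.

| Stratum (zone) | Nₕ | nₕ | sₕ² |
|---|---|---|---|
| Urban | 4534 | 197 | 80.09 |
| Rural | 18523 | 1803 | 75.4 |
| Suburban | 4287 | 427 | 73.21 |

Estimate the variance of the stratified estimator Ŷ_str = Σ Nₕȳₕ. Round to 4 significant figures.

Var(Ŷ_str) = Σₕ Nₕ²(1 − fₕ)sₕ²/nₕ.
Urban: 4534²·(1 − 197/4534)·80.09/197 = 7.9943472 × 10^6.
Rural: 18523²·(1 − 1803/18523)·75.4/1803 = 1.2951594 × 10^7.
Suburban: 4287²·(1 − 427/4287)·73.21/427 = 2.8371567 × 10^6.
Sum = 2.3783098 × 10^7.

2.378 × 10^7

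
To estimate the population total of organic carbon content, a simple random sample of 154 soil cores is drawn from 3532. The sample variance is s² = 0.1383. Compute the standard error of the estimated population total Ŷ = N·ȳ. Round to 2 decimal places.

103.51

Var(Ŷ) = N²·Var(ȳ) = N²·(1 − n/N)·s²/n.
f = 154/3532 = 0.04360136; Var(ȳ) = 0.95639864·0.1383/154 = 8.5889566 × 10^-4.
Var(Ŷ) = 3532² · (8.5889566 × 10^-4) = 10714.744.
SE(Ŷ) = √(10714.744) = 103.51.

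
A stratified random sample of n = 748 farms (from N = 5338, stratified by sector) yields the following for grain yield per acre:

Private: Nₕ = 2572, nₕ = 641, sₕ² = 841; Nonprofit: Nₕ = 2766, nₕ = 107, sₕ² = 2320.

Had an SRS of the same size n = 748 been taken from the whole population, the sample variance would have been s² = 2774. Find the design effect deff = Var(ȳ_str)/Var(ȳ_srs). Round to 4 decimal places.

Var(ȳ_str) = Σ Wₕ²(1−fₕ)sₕ²/nₕ with Wₕ = Nₕ/5338:
  Private: (2572/5338)²·(1−641/2572)·841/641 = 0.2286831
  Nonprofit: (2766/5338)²·(1−107/2766)·2320/107 = 5.5965138
  → Var(ȳ_str) = 5.8251969.
Var(ȳ_srs) = (1 − 748/5338)·2774/748 = 3.1888859.
deff = 5.8251969 / 3.1888859 = 1.8267.

1.8267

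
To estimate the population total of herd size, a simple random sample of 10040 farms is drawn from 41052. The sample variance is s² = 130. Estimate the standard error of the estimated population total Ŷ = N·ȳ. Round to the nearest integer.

4060

Var(Ŷ) = N²·Var(ȳ) = N²·(1 − n/N)·s²/n.
f = 10040/41052 = 0.24456787; Var(ȳ) = 0.75543213·130/10040 = 0.0097814918.
Var(Ŷ) = 41052² · 0.0097814918 = 1.6484422 × 10^7.
SE(Ŷ) = √(1.6484422 × 10^7) = 4060.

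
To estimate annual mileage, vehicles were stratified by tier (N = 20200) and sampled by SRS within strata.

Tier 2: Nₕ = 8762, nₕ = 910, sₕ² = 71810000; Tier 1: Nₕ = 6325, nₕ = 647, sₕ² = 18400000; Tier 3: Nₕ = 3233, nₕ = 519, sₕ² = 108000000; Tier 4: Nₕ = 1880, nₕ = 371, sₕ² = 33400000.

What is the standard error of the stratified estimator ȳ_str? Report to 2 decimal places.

Var(ȳ_str) = Σₕ Wₕ²(1 − fₕ)sₕ²/nₕ with Wₕ = Nₕ/N, N = 20200.
Tier 2: Wₕ = 0.43376238; term = 0.43376238²·(1 − 0.10385757)·71810000/910 = 13305.29.
Tier 1: Wₕ = 0.31311881; term = 0.31311881²·(1 − 0.10229249)·18400000/647 = 2503.0338.
Tier 3: Wₕ = 0.16004950; term = 0.16004950²·(1 − 0.16053201)·108000000/519 = 4474.7544.
Tier 4: Wₕ = 0.09306931; term = 0.09306931²·(1 − 0.19734043)·33400000/371 = 625.91723.
Sum = 20908.995.
SE = √(20908.995) = 144.60.

144.60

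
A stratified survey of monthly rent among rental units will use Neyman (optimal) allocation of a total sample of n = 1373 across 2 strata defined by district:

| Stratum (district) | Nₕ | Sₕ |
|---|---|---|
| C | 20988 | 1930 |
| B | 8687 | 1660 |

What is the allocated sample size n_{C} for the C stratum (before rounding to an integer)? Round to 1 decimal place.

1012.5

Neyman allocation: nₕ = n·NₕSₕ / Σⱼ NⱼSⱼ.
Σ NⱼSⱼ = 20988·1930 + 8687·1660 = 5.492726 × 10^7.
n_{C} = 1373·20988·1930 / (5.492726 × 10^7) = 1012.5.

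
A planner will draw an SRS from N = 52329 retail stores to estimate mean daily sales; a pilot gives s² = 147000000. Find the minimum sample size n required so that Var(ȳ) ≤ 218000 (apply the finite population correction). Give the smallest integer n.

Without fpc, n₀ = s²/D = 147000000/218000 = 674.3119.
With fpc, (1 − n/N)·s²/n ≤ D requires n ≥ n₀/(1 + n₀/N) = 674.3119/(1 + 674.3119/52329) = 665.7333.
Rounding up, n = 666.

666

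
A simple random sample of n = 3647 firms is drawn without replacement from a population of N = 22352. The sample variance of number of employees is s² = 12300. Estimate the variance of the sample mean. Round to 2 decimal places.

2.82

Under SRS without replacement, Var(ȳ) = (1 − f)·s²/n with f = n/N = 3647/22352 = 0.16316213.
Var(ȳ) = (1 − 0.16316213)·12300/3647 = 0.83683787·3.372635 = 2.8223487.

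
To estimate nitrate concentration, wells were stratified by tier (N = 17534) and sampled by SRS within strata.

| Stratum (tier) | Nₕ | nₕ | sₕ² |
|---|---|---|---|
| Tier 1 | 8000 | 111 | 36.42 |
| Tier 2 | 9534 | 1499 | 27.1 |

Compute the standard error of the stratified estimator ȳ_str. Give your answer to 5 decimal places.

0.26807

Var(ȳ_str) = Σₕ Wₕ²(1 − fₕ)sₕ²/nₕ with Wₕ = Nₕ/N, N = 17534.
Tier 1: Wₕ = 0.45625642; term = 0.45625642²·(1 − 0.01387500)·36.42/111 = 0.067354544.
Tier 2: Wₕ = 0.54374358; term = 0.54374358²·(1 − 0.15722677)·27.1/1499 = 0.0045047084.
Sum = 0.071859252.
SE = √(0.071859252) = 0.26807.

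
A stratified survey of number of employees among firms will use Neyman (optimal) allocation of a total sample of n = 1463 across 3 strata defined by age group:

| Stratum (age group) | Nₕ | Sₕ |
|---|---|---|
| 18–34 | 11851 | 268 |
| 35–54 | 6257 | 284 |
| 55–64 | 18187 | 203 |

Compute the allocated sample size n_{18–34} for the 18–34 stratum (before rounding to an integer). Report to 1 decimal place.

537.5

Neyman allocation: nₕ = n·NₕSₕ / Σⱼ NⱼSⱼ.
Σ NⱼSⱼ = 11851·268 + 6257·284 + 18187·203 = 8.645017 × 10^6.
n_{18–34} = 1463·11851·268 / (8.645017 × 10^6) = 537.5.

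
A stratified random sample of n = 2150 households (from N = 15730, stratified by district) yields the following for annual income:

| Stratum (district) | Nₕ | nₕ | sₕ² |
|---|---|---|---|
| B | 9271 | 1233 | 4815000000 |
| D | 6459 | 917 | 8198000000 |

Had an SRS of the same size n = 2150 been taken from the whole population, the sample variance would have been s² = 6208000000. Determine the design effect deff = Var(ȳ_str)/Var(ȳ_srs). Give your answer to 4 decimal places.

Var(ȳ_str) = Σ Wₕ²(1−fₕ)sₕ²/nₕ with Wₕ = Nₕ/15730:
  B: (9271/15730)²·(1−1233/9271)·4815000000/1233 = 1.1761165 × 10^6
  D: (6459/15730)²·(1−917/6459)·8198000000/917 = 1.2933407 × 10^6
  → Var(ȳ_str) = 2.4694572 × 10^6.
Var(ȳ_srs) = (1 − 2150/15730)·6208000000/2150 = 2.492782 × 10^6.
deff = (2.4694572 × 10^6) / (2.492782 × 10^6) = 0.9906.

0.9906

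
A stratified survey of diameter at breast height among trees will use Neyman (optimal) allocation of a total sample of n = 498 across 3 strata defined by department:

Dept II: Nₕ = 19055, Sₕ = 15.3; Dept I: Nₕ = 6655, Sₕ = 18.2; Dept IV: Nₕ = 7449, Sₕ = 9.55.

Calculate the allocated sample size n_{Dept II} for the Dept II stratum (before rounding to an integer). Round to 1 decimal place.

Neyman allocation: nₕ = n·NₕSₕ / Σⱼ NⱼSⱼ.
Σ NⱼSⱼ = 19055·15.3 + 6655·18.2 + 7449·9.55 = 483800.45.
n_{Dept II} = 498·19055·15.3 / 483800.45 = 300.1.

300.1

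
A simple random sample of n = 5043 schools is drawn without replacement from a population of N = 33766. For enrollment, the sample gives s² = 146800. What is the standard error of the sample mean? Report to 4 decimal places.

Under SRS without replacement, Var(ȳ) = (1 − f)·s²/n with f = n/N = 5043/33766 = 0.14935142.
Var(ȳ) = (1 − 0.14935142)·146800/5043 = 0.85064858·29.109657 = 24.762088.
SE(ȳ) = √(24.762088) = 4.9762.

4.9762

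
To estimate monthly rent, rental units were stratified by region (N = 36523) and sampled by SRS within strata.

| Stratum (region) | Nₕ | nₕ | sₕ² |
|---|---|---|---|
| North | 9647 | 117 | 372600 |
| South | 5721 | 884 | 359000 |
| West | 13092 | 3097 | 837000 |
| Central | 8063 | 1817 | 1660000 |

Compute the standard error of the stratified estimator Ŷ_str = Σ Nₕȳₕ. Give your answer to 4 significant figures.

620800

Var(Ŷ_str) = Σₕ Nₕ²(1 − fₕ)sₕ²/nₕ.
North: 9647²·(1 − 117/9647)·372600/117 = 2.9278051 × 10^11.
South: 5721²·(1 − 884/5721)·359000/884 = 1.1238031 × 10^10.
West: 13092²·(1 − 3097/13092)·837000/3097 = 3.536495 × 10^10.
Central: 8063²·(1 − 1817/8063)·1660000/1817 = 4.6009954 × 10^10.
Sum = 3.8539345 × 10^11.
SE = √(3.8539345 × 10^11) = 620800.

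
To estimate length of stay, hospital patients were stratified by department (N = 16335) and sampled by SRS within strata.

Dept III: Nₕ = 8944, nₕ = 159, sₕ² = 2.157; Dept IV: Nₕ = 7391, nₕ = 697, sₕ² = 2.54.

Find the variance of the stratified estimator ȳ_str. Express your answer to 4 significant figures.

0.004670

Var(ȳ_str) = Σₕ Wₕ²(1 − fₕ)sₕ²/nₕ with Wₕ = Nₕ/N, N = 16335.
Dept III: Wₕ = 0.54753597; term = 0.54753597²·(1 − 0.01777728)·2.157/159 = 0.003994738.
Dept IV: Wₕ = 0.45246403; term = 0.45246403²·(1 − 0.09430388)·2.54/697 = 6.7569635 × 10^-4.
Sum = 0.0046704344.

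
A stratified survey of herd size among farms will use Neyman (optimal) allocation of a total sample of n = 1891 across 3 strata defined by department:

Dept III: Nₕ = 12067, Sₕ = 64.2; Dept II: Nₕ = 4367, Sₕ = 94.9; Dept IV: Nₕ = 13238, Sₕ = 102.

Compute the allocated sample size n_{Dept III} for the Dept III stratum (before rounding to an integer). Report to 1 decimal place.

576.9

Neyman allocation: nₕ = n·NₕSₕ / Σⱼ NⱼSⱼ.
Σ NⱼSⱼ = 12067·64.2 + 4367·94.9 + 13238·102 = 2.5394057 × 10^6.
n_{Dept III} = 1891·12067·64.2 / (2.5394057 × 10^6) = 576.9.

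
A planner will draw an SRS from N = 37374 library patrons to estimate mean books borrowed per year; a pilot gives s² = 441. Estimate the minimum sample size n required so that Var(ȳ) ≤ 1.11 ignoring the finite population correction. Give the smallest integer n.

398

Without fpc, n₀ = s²/D = 441/1.11 = 397.2973.
Rounding up, n = 398.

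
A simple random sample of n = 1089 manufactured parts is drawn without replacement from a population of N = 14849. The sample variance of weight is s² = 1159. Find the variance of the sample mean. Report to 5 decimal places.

Under SRS without replacement, Var(ȳ) = (1 − f)·s²/n with f = n/N = 1089/14849 = 0.07333827.
Var(ȳ) = (1 − 0.07333827)·1159/1089 = 0.92666173·1.0642792 = 0.98622676.

0.98623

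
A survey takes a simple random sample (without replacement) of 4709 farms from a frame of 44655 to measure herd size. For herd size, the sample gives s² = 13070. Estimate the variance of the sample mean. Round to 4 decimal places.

Under SRS without replacement, Var(ȳ) = (1 − f)·s²/n with f = n/N = 4709/44655 = 0.10545292.
Var(ȳ) = (1 − 0.10545292)·13070/4709 = 0.89454708·2.7755362 = 2.4828478.

2.4828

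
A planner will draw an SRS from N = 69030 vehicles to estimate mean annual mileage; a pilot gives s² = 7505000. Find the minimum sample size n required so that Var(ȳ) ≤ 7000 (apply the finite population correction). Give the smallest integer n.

1056

Without fpc, n₀ = s²/D = 7505000/7000 = 1072.1429.
With fpc, (1 − n/N)·s²/n ≤ D requires n ≥ n₀/(1 + n₀/N) = 1072.1429/(1 + 1072.1429/69030) = 1055.7455.
Rounding up, n = 1056.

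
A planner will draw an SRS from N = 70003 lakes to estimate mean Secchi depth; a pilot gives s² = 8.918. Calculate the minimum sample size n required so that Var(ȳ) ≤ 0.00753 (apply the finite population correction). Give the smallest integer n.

1165

Without fpc, n₀ = s²/D = 8.918/0.00753 = 1184.3293.
With fpc, (1 − n/N)·s²/n ≤ D requires n ≥ n₀/(1 + n₀/N) = 1184.3293/(1 + 1184.3293/70003) = 1164.6259.
Rounding up, n = 1165.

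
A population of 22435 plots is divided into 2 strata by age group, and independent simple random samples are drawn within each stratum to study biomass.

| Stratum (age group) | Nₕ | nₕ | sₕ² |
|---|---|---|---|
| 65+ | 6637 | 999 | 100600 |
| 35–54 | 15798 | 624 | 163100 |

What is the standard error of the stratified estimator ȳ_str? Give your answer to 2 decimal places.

11.49

Var(ȳ_str) = Σₕ Wₕ²(1 − fₕ)sₕ²/nₕ with Wₕ = Nₕ/N, N = 22435.
65+: Wₕ = 0.29583240; term = 0.29583240²·(1 − 0.15051981)·100600/999 = 7.4864725.
35–54: Wₕ = 0.70416760; term = 0.70416760²·(1 − 0.03949867)·163100/624 = 124.48568.
Sum = 131.97215.
SE = √(131.97215) = 11.49.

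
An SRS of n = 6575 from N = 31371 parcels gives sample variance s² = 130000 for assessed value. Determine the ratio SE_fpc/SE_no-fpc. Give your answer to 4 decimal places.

f = n/N = 6575/31371 = 0.20958847.
SE_no-fpc = √(s²/n) = 4.4465563; SE_fpc = √((1−f)s²/n) = 3.953215.
Ratio = √(1−f) = 0.88905091.

0.8891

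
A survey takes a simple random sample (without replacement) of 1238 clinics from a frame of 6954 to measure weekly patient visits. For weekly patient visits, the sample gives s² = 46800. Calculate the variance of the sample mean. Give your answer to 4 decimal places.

Under SRS without replacement, Var(ȳ) = (1 − f)·s²/n with f = n/N = 1238/6954 = 0.17802703.
Var(ȳ) = (1 − 0.17802703)·46800/1238 = 0.82197297·37.802908 = 31.072968.

31.0730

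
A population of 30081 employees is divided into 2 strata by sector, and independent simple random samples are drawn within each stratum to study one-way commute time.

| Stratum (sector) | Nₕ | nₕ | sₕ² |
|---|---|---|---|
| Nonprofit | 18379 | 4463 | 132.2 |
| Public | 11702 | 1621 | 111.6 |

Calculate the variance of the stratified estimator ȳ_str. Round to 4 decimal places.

Var(ȳ_str) = Σₕ Wₕ²(1 − fₕ)sₕ²/nₕ with Wₕ = Nₕ/N, N = 30081.
Nonprofit: Wₕ = 0.61098368; term = 0.61098368²·(1 − 0.24283149)·132.2/4463 = 0.0083725226.
Public: Wₕ = 0.38901632; term = 0.38901632²·(1 − 0.13852333)·111.6/1621 = 0.0089755351.
Sum = 0.017348058.

0.0173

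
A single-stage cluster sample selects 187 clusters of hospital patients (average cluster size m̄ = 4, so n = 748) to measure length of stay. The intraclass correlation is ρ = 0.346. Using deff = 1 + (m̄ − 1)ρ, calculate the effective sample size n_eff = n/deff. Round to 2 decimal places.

367.03

deff = 1 + (4 − 1)·0.346 = 1 + 1.038 = 2.038.
n_eff = 748 / 2.038 = 367.03.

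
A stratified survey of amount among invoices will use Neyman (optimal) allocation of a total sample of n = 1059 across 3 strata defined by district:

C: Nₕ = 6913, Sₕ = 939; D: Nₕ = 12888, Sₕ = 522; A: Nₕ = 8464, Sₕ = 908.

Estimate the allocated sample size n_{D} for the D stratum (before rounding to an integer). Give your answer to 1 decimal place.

Neyman allocation: nₕ = n·NₕSₕ / Σⱼ NⱼSⱼ.
Σ NⱼSⱼ = 6913·939 + 12888·522 + 8464·908 = 2.0904155 × 10^7.
n_{D} = 1059·12888·522 / (2.0904155 × 10^7) = 340.8.

340.8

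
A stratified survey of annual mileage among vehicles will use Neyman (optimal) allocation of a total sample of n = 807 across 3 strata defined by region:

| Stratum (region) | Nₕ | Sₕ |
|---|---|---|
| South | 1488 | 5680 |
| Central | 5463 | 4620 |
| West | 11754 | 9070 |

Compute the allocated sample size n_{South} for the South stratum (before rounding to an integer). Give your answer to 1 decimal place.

48.6

Neyman allocation: nₕ = n·NₕSₕ / Σⱼ NⱼSⱼ.
Σ NⱼSⱼ = 1488·5680 + 5463·4620 + 11754·9070 = 1.4029968 × 10^8.
n_{South} = 807·1488·5680 / (1.4029968 × 10^8) = 48.6.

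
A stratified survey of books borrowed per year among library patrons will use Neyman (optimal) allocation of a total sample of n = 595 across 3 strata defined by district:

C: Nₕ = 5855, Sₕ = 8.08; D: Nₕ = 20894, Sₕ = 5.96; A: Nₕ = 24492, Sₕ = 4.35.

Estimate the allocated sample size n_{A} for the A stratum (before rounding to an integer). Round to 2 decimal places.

227.72

Neyman allocation: nₕ = n·NₕSₕ / Σⱼ NⱼSⱼ.
Σ NⱼSⱼ = 5855·8.08 + 20894·5.96 + 24492·4.35 = 278376.84.
n_{A} = 595·24492·4.35 / 278376.84 = 227.72.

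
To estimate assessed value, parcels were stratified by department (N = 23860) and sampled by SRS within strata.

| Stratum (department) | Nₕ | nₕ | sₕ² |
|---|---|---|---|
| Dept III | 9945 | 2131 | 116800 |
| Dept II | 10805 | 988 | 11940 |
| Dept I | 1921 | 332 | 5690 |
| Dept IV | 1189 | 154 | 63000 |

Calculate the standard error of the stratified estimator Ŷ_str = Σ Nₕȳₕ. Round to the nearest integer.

78083

Var(Ŷ_str) = Σₕ Nₕ²(1 − fₕ)sₕ²/nₕ.
Dept III: 9945²·(1 − 2131/9945)·116800/2131 = 4.2592937 × 10^9.
Dept II: 10805²·(1 − 988/10805)·11940/988 = 1.2818905 × 10^9.
Dept I: 1921²·(1 − 332/1921)·5690/332 = 5.2314905 × 10^7.
Dept IV: 1189²·(1 − 154/1189)·63000/154 = 5.0343341 × 10^8.
Sum = 6.0969325 × 10^9.
SE = √(6.0969325 × 10^9) = 78083.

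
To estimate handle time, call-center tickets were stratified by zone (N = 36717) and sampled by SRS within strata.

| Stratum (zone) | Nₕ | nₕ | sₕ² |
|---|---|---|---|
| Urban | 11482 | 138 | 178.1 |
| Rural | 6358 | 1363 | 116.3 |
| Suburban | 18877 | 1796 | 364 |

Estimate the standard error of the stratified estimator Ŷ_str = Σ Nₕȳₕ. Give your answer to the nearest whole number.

15367

Var(Ŷ_str) = Σₕ Nₕ²(1 − fₕ)sₕ²/nₕ.
Urban: 11482²·(1 − 138/11482)·178.1/138 = 1.6810034 × 10^8.
Rural: 6358²·(1 − 1363/6358)·116.3/1363 = 2.7098165 × 10^6.
Suburban: 18877²·(1 − 1796/18877)·364/1796 = 6.5349357 × 10^7.
Sum = 2.3615951 × 10^8.
SE = √(2.3615951 × 10^8) = 15367.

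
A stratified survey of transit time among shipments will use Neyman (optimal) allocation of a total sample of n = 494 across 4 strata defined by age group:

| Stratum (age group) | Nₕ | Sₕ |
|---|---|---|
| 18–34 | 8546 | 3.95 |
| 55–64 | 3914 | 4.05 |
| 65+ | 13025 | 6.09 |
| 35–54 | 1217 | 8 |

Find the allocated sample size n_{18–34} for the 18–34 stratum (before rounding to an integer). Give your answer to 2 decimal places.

120.26

Neyman allocation: nₕ = n·NₕSₕ / Σⱼ NⱼSⱼ.
Σ NⱼSⱼ = 8546·3.95 + 3914·4.05 + 13025·6.09 + 1217·8 = 138666.65.
n_{18–34} = 494·8546·3.95 / 138666.65 = 120.26.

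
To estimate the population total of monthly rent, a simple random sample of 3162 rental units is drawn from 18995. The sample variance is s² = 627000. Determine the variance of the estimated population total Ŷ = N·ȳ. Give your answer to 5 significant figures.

Var(Ŷ) = N²·Var(ȳ) = N²·(1 − n/N)·s²/n.
f = 3162/18995 = 0.16646486; Var(ȳ) = 0.83353514·627000/3162 = 165.28353.
Var(Ŷ) = 18995² · 165.28353 = 5.9635955 × 10^10.

5.9636 × 10^10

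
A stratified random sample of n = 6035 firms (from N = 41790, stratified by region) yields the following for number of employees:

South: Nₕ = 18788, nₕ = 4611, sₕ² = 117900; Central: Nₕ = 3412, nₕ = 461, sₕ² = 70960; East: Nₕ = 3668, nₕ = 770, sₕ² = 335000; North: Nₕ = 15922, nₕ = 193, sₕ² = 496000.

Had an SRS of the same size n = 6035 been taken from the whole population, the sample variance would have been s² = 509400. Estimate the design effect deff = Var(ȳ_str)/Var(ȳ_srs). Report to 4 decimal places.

5.2060

Var(ȳ_str) = Σ Wₕ²(1−fₕ)sₕ²/nₕ with Wₕ = Nₕ/41790:
  South: (18788/41790)²·(1−4611/18788)·117900/4611 = 3.8997685
  Central: (3412/41790)²·(1−461/3412)·70960/461 = 0.88745465
  East: (3668/41790)²·(1−770/3668)·335000/770 = 2.6481163
  North: (15922/41790)²·(1−193/15922)·496000/193 = 368.53468
  → Var(ȳ_str) = 375.97002.
Var(ȳ_srs) = (1 − 6035/41790)·509400/6035 = 72.218103.
deff = 375.97002 / 72.218103 = 5.2060.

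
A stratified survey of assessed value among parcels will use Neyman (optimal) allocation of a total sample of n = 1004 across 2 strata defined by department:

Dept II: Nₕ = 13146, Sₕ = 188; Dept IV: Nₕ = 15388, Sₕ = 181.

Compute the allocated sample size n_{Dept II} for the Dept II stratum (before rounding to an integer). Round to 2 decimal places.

472.03

Neyman allocation: nₕ = n·NₕSₕ / Σⱼ NⱼSⱼ.
Σ NⱼSⱼ = 13146·188 + 15388·181 = 5.256676 × 10^6.
n_{Dept II} = 1004·13146·188 / (5.256676 × 10^6) = 472.03.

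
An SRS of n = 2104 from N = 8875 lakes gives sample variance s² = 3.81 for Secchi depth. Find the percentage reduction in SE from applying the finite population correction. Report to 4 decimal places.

f = n/N = 2104/8875 = 0.23707042.
SE_no-fpc = √(s²/n) = 0.042553925; SE_fpc = √((1−f)s²/n) = 0.037169083.
Ratio = √(1−f) = 0.87345840. Reduction = 100·(1 − 0.87345840) = 12.6542%.

12.6542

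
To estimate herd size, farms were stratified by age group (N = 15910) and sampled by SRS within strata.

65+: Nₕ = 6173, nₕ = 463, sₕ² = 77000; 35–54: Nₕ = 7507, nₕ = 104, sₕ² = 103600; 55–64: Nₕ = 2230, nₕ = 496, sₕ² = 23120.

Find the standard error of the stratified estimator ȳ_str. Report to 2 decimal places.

15.57

Var(ȳ_str) = Σₕ Wₕ²(1 − fₕ)sₕ²/nₕ with Wₕ = Nₕ/N, N = 15910.
65+: Wₕ = 0.38799497; term = 0.38799497²·(1 − 0.07500405)·77000/463 = 23.158038.
35–54: Wₕ = 0.47184161; term = 0.47184161²·(1 − 0.01385374)·103600/104 = 218.70576.
55–64: Wₕ = 0.14016342; term = 0.14016342²·(1 − 0.22242152)·23120/496 = 0.71206518.
Sum = 242.57586.
SE = √(242.57586) = 15.57.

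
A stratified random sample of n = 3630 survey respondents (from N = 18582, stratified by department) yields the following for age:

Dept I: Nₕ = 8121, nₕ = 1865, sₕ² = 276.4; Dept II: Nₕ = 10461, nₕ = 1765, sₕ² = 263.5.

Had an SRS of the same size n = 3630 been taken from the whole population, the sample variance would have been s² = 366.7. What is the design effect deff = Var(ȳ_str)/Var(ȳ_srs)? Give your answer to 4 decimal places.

Var(ȳ_str) = Σ Wₕ²(1−fₕ)sₕ²/nₕ with Wₕ = Nₕ/18582:
  Dept I: (8121/18582)²·(1−1865/8121)·276.4/1865 = 0.021806228
  Dept II: (10461/18582)²·(1−1765/10461)·263.5/1765 = 0.039331792
  → Var(ȳ_str) = 0.06113802.
Var(ȳ_srs) = (1 − 3630/18582)·366.7/3630 = 0.081285132.
deff = 0.06113802 / 0.081285132 = 0.7521.

0.7521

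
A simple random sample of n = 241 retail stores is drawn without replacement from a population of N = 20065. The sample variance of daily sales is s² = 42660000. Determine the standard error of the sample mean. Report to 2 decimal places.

418.19

Under SRS without replacement, Var(ȳ) = (1 − f)·s²/n with f = n/N = 241/20065 = 0.01201096.
Var(ȳ) = (1 − 0.01201096)·42660000/241 = 0.98798904·177012.45 = 174886.36.
SE(ȳ) = √(174886.36) = 418.19.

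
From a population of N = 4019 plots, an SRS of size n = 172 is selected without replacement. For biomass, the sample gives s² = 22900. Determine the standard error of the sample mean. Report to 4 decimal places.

11.2890

Under SRS without replacement, Var(ȳ) = (1 − f)·s²/n with f = n/N = 172/4019 = 0.04279672.
Var(ȳ) = (1 − 0.04279672)·22900/172 = 0.95720328·133.13953 = 127.4416.
SE(ȳ) = √(127.4416) = 11.2890.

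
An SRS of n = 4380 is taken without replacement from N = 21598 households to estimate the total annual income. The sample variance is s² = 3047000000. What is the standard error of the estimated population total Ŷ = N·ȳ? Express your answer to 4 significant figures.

Var(Ŷ) = N²·Var(ȳ) = N²·(1 − n/N)·s²/n.
f = 4380/21598 = 0.20279656; Var(ȳ) = 0.79720344·3047000000/4380 = 554584.22.
Var(Ŷ) = 21598² · 554584.22 = 2.586989 × 10^14.
SE(Ŷ) = √(2.586989 × 10^14) = 1.608 × 10^7.

1.608 × 10^7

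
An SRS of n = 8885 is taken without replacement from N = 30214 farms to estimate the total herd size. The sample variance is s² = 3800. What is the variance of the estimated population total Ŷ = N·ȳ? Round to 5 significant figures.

Var(Ŷ) = N²·Var(ȳ) = N²·(1 − n/N)·s²/n.
f = 8885/30214 = 0.29406897; Var(ȳ) = 0.70593103·3800/8885 = 0.3019176.
Var(Ŷ) = 30214² · 0.3019176 = 2.7561629 × 10^8.

2.7562 × 10^8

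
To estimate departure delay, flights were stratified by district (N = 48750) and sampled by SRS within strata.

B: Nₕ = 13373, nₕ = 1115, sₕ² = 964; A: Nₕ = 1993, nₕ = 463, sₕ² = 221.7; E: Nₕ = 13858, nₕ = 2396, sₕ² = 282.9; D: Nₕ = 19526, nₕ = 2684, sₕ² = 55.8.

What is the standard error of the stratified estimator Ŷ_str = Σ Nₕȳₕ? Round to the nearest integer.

12991

Var(Ŷ_str) = Σₕ Nₕ²(1 − fₕ)sₕ²/nₕ.
B: 13373²·(1 − 1115/13373)·964/1115 = 1.4172636 × 10^8.
A: 1993²·(1 − 463/1993)·221.7/463 = 1.4601028 × 10^6.
E: 13858²·(1 − 2396/13858)·282.9/2396 = 1.8754569 × 10^7.
D: 19526²·(1 − 2684/19526)·55.8/2684 = 6.8368907 × 10^6.
Sum = 1.6877792 × 10^8.
SE = √(1.6877792 × 10^8) = 12991.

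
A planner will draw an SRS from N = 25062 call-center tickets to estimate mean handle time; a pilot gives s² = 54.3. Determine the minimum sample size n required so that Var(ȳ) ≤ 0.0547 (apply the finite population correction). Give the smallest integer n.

Without fpc, n₀ = s²/D = 54.3/0.0547 = 992.6874.
With fpc, (1 − n/N)·s²/n ≤ D requires n ≥ n₀/(1 + n₀/N) = 992.6874/(1 + 992.6874/25062) = 954.8659.
Rounding up, n = 955.

955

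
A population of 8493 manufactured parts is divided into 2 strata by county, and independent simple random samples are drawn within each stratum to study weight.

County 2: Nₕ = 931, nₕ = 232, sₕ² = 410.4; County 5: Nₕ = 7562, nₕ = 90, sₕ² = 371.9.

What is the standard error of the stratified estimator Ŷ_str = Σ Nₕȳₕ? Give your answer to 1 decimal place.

Var(Ŷ_str) = Σₕ Nₕ²(1 − fₕ)sₕ²/nₕ.
County 2: 931²·(1 − 232/931)·410.4/232 = 1.1511879 × 10^6.
County 5: 7562²·(1 − 90/7562)·371.9/90 = 2.3348404 × 10^8.
Sum = 2.3463523 × 10^8.
SE = √(2.3463523 × 10^8) = 15317.8.

15317.8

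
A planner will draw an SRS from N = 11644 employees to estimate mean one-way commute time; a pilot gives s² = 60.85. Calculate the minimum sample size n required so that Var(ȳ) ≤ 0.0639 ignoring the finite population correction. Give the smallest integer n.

Without fpc, n₀ = s²/D = 60.85/0.0639 = 952.2692.
Rounding up, n = 953.

953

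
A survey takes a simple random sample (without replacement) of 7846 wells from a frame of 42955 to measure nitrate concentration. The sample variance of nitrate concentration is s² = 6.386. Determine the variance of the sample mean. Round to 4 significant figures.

Under SRS without replacement, Var(ȳ) = (1 − f)·s²/n with f = n/N = 7846/42955 = 0.18265627.
Var(ȳ) = (1 − 0.18265627)·6.386/7846 = 0.81734373·8.1391792 × 10^-4 = 6.6525071 × 10^-4.

6.653 × 10^-4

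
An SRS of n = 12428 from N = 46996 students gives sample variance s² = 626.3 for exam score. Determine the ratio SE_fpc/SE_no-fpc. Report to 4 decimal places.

f = n/N = 12428/46996 = 0.26444804.
SE_no-fpc = √(s²/n) = 0.22448668; SE_fpc = √((1−f)s²/n) = 0.19252949.
Ratio = √(1−f) = 0.85764326.

0.8576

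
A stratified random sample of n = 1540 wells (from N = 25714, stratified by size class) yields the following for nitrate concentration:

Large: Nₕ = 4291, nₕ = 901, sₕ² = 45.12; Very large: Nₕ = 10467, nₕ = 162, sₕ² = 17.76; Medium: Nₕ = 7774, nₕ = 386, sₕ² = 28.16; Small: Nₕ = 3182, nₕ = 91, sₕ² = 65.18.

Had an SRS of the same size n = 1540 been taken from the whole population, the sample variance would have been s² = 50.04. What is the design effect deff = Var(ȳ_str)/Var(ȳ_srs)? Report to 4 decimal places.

Var(ȳ_str) = Σ Wₕ²(1−fₕ)sₕ²/nₕ with Wₕ = Nₕ/25714:
  Large: (4291/25714)²·(1−901/4291)·45.12/901 = 0.0011016997
  Very large: (10467/25714)²·(1−162/10467)·17.76/162 = 0.017883762
  Medium: (7774/25714)²·(1−386/7774)·28.16/386 = 0.0063369093
  Small: (3182/25714)²·(1−91/3182)·65.18/91 = 0.010654495
  → Var(ȳ_str) = 0.035976866.
Var(ȳ_srs) = (1 − 1540/25714)·50.04/1540 = 0.030547485.
deff = 0.035976866 / 0.030547485 = 1.1777.

1.1777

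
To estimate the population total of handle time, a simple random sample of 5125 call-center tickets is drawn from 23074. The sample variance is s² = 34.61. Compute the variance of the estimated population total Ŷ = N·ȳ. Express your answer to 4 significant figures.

Var(Ŷ) = N²·Var(ȳ) = N²·(1 − n/N)·s²/n.
f = 5125/23074 = 0.22211147; Var(ȳ) = 0.77788853·34.61/5125 = 0.0052532141.
Var(Ŷ) = 23074² · 0.0052532141 = 2.796861 × 10^6.

2.797 × 10^6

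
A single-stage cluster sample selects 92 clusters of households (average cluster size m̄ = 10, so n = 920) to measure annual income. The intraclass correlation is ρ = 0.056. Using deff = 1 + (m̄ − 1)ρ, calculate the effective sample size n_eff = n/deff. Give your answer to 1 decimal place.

611.7

deff = 1 + (10 − 1)·0.056 = 1 + 0.504 = 1.504.
n_eff = 920 / 1.504 = 611.7.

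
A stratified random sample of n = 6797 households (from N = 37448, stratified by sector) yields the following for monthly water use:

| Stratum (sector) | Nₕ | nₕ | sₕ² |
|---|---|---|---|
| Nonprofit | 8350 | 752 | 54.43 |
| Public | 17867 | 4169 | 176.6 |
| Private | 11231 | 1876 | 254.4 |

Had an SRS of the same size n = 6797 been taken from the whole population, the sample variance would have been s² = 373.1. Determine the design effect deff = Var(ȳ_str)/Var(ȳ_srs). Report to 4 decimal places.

0.4636

Var(ȳ_str) = Σ Wₕ²(1−fₕ)sₕ²/nₕ with Wₕ = Nₕ/37448:
  Nonprofit: (8350/37448)²·(1−752/8350)·54.43/752 = 0.0032745302
  Public: (17867/37448)²·(1−4169/17867)·176.6/4169 = 0.0073928237
  Private: (11231/37448)²·(1−1876/11231)·254.4/1876 = 0.010159895
  → Var(ȳ_str) = 0.020827249.
Var(ȳ_srs) = (1 − 6797/37448)·373.1/6797 = 0.044928715.
deff = 0.020827249 / 0.044928715 = 0.4636.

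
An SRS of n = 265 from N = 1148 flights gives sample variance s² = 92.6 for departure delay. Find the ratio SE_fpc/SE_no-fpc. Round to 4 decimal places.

0.8770

f = n/N = 265/1148 = 0.23083624.
SE_no-fpc = √(s²/n) = 0.5911294; SE_fpc = √((1−f)s²/n) = 0.5184322.
Ratio = √(1−f) = 0.87701982.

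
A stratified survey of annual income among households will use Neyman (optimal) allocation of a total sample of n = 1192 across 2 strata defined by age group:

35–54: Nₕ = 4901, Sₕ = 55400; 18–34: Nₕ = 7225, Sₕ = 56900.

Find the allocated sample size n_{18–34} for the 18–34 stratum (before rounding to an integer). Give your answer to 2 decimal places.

Neyman allocation: nₕ = n·NₕSₕ / Σⱼ NⱼSⱼ.
Σ NⱼSⱼ = 4901·55400 + 7225·56900 = 6.826179 × 10^8.
n_{18–34} = 1192·7225·56900 / (6.826179 × 10^8) = 717.87.

717.87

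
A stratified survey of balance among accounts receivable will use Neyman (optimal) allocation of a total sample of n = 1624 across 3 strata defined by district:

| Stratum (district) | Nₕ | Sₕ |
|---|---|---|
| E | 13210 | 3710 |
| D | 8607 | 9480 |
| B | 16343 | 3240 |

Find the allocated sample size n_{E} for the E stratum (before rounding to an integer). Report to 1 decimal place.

433.6

Neyman allocation: nₕ = n·NₕSₕ / Σⱼ NⱼSⱼ.
Σ NⱼSⱼ = 13210·3710 + 8607·9480 + 16343·3240 = 1.8355478 × 10^8.
n_{E} = 1624·13210·3710 / (1.8355478 × 10^8) = 433.6.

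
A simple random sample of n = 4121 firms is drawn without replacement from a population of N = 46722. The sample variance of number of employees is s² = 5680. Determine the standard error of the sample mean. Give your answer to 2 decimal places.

Under SRS without replacement, Var(ȳ) = (1 − f)·s²/n with f = n/N = 4121/46722 = 0.08820256.
Var(ȳ) = (1 − 0.08820256)·5680/4121 = 0.91179744·1.3783062 = 1.2567361.
SE(ȳ) = √(1.2567361) = 1.12.

1.12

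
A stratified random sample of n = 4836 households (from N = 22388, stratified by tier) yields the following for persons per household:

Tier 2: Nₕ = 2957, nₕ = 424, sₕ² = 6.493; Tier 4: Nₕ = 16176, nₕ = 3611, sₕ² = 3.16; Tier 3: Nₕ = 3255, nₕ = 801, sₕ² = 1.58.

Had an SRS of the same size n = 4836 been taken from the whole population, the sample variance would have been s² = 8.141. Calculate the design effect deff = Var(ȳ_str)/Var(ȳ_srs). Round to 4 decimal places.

0.4661

Var(ȳ_str) = Σ Wₕ²(1−fₕ)sₕ²/nₕ with Wₕ = Nₕ/22388:
  Tier 2: (2957/22388)²·(1−424/2957)·6.493/424 = 2.2884186 × 10^-4
  Tier 4: (16176/22388)²·(1−3611/16176)·3.16/3611 = 3.5486456 × 10^-4
  Tier 3: (3255/22388)²·(1−801/3255)·1.58/801 = 3.1435439 × 10^-5
  → Var(ȳ_str) = 6.1514186 × 10^-4.
Var(ȳ_srs) = (1 − 4836/22388)·8.141/4836 = 0.0013197837.
deff = (6.1514186 × 10^-4) / 0.0013197837 = 0.4661.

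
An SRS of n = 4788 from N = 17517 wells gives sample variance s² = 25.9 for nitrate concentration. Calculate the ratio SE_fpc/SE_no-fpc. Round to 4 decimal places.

f = n/N = 4788/17517 = 0.27333448.
SE_no-fpc = √(s²/n) = 0.073548329; SE_fpc = √((1−f)s²/n) = 0.062696037.
Ratio = √(1−f) = 0.85244679.

0.8524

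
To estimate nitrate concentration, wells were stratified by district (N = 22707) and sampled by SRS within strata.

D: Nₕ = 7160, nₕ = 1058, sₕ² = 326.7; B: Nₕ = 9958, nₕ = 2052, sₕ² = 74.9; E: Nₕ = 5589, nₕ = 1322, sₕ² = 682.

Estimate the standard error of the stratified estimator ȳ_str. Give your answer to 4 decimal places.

Var(ȳ_str) = Σₕ Wₕ²(1 − fₕ)sₕ²/nₕ with Wₕ = Nₕ/N, N = 22707.
D: Wₕ = 0.31532127; term = 0.31532127²·(1 − 0.14776536)·326.7/1058 = 0.026165508.
B: Wₕ = 0.43854318; term = 0.43854318²·(1 − 0.20606547)·74.9/2052 = 0.0055733186.
E: Wₕ = 0.24613555; term = 0.24613555²·(1 − 0.23653605)·682/1322 = 0.023861083.
Sum = 0.05559991.
SE = √(0.05559991) = 0.2358.

0.2358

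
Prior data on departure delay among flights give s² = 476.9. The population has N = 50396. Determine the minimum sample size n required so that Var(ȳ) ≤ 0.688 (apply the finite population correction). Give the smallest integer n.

Without fpc, n₀ = s²/D = 476.9/0.688 = 693.1686.
With fpc, (1 − n/N)·s²/n ≤ D requires n ≥ n₀/(1 + n₀/N) = 693.1686/(1 + 693.1686/50396) = 683.7638.
Rounding up, n = 684.

684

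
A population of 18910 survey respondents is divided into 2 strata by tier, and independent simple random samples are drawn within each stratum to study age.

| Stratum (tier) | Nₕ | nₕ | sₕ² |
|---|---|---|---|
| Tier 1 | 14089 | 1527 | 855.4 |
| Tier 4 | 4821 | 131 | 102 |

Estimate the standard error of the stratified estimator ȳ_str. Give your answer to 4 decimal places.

Var(ȳ_str) = Σₕ Wₕ²(1 − fₕ)sₕ²/nₕ with Wₕ = Nₕ/N, N = 18910.
Tier 1: Wₕ = 0.74505553; term = 0.74505553²·(1 − 0.10838243)·855.4/1527 = 0.27725929.
Tier 4: Wₕ = 0.25494447; term = 0.25494447²·(1 − 0.02717279)·102/131 = 0.049232942.
Sum = 0.32649223.
SE = √(0.32649223) = 0.5714.

0.5714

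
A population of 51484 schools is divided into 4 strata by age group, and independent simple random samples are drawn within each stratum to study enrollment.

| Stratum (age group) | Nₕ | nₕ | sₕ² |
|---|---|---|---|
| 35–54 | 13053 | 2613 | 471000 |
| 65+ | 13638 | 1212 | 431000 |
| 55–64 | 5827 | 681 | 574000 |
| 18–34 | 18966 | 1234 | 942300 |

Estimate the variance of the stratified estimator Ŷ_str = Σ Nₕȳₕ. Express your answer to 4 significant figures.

Var(Ŷ_str) = Σₕ Nₕ²(1 − fₕ)sₕ²/nₕ.
35–54: 13053²·(1 − 2613/13053)·471000/2613 = 2.4563618 × 10^10.
65+: 13638²·(1 − 1212/13638)·431000/1212 = 6.0263824 × 10^10.
55–64: 5827²·(1 − 681/5827)·574000/681 = 2.5274326 × 10^10.
18–34: 18966²·(1 − 1234/18966)·942300/1234 = 2.5680738 × 10^11.
Sum = 3.6690915 × 10^11.

3.669 × 10^11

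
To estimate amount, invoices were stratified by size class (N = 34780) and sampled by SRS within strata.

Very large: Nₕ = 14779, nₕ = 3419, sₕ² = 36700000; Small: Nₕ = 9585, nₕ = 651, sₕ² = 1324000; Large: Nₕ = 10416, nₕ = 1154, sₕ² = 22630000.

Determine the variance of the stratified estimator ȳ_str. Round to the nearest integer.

3198

Var(ȳ_str) = Σₕ Wₕ²(1 − fₕ)sₕ²/nₕ with Wₕ = Nₕ/N, N = 34780.
Very large: Wₕ = 0.42492812; term = 0.42492812²·(1 − 0.23134177)·36700000/3419 = 1489.811.
Small: Wₕ = 0.27558942; term = 0.27558942²·(1 − 0.06791862)·1324000/651 = 143.97461.
Large: Wₕ = 0.29948246; term = 0.29948246²·(1 − 0.11079109)·22630000/1154 = 1563.9589.
Sum = 3197.7445.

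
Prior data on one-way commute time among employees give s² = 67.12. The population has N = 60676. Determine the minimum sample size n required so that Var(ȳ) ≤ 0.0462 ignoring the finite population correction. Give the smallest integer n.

Without fpc, n₀ = s²/D = 67.12/0.0462 = 1452.8139.
Rounding up, n = 1453.

1453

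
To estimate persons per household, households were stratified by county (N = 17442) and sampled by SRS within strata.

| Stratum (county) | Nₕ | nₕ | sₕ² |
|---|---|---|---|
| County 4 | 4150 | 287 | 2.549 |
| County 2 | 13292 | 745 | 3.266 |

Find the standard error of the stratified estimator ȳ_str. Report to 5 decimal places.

0.05358

Var(ȳ_str) = Σₕ Wₕ²(1 − fₕ)sₕ²/nₕ with Wₕ = Nₕ/N, N = 17442.
County 4: Wₕ = 0.23793143; term = 0.23793143²·(1 − 0.06915663)·2.549/287 = 4.6802406 × 10^-4.
County 2: Wₕ = 0.76206857; term = 0.76206857²·(1 − 0.05604875)·3.266/745 = 0.0024032424.
Sum = 0.0028712665.
SE = √(0.0028712665) = 0.05358.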